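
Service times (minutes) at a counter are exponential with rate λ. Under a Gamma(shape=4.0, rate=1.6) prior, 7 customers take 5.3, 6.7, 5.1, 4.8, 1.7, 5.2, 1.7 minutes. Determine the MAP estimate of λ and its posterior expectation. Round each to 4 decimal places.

MAP estimate = 0.3115, posterior expectation = 0.3427

Σ times = 30.5. Posterior: Gamma(shape = 4.0+7 = 11.0, rate = 1.6+30.5 = 32.1).
Mode = (α−1)/β = 10.0/32.1 = 0.3115.
Mean = α/β = 11.0/32.1 = 0.3427.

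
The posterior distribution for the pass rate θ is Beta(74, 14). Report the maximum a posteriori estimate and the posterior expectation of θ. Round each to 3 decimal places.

Mode = (74−1)/(74+14−2) = 73/86 = 0.849.
Mean = 74/(74+14) = 74/88 = 0.841.
The posterior is left-skewed, so the mode exceeds the mean.

maximum a posteriori estimate = 0.849, posterior expectation = 0.841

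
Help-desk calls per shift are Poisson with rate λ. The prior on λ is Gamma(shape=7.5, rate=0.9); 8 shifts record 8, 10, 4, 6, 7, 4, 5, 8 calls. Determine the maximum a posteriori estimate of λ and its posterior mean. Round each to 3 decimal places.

Σ counts = 52. Posterior: Gamma(shape = 7.5+52 = 59.5, rate = 0.9+8 = 8.9).
Mode = (α−1)/β = 58.5/8.9 = 6.573.
Mean = α/β = 59.5/8.9 = 6.685.
The posterior is right-skewed, so the mean exceeds the mode.

MAP = 6.573; posterior mean = 6.685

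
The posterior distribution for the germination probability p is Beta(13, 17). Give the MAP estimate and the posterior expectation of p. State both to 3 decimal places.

MAP: 0.429. Posterior mean: 0.433.

Mode = (13−1)/(13+17−2) = 12/28 = 0.429.
Mean = 13/(13+17) = 13/30 = 0.433.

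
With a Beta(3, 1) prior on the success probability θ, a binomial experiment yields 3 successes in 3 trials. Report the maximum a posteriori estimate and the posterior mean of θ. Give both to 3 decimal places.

Posterior: Beta(3+3, 1+0) = Beta(6, 1).
Since β = 1 ≤ 1 and α > 1, the Beta density is monotone increasing on [0,1]; the mode is at 1.
Mean = 6/(6+1) = 0.857.
The posterior is left-skewed, so the mode exceeds the mean.

θ_MAP = 1.000, E[θ|data] = 0.857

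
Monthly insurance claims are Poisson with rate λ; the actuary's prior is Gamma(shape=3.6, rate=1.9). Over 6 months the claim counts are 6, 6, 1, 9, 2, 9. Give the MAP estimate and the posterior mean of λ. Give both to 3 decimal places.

Σ counts = 33. Posterior: Gamma(shape = 3.6+33 = 36.6, rate = 1.9+6 = 7.9).
Mode = (α−1)/β = 35.6/7.9 = 4.506.
Mean = α/β = 36.6/7.9 = 4.633.
The posterior is right-skewed, so the mean exceeds the mode.

MAP = 4.506; posterior mean = 4.633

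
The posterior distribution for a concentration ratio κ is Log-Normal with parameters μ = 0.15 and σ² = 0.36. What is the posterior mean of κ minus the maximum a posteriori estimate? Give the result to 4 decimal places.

Mode = exp(μ − σ²) = exp(-0.21) = 0.8106.
Mean = exp(μ + σ²/2) = exp(0.330) = 1.3910.
Difference = 1.3910 − 0.8106 = 0.5804.
The posterior is right-skewed, so the mean exceeds the mode.

0.5804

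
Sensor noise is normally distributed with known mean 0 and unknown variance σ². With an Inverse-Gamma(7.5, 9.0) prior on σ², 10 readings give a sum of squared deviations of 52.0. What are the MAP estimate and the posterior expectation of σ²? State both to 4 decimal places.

Posterior: Inverse-Gamma(shape = 7.5+10/2 = 12.5, scale = 9.0+52.0/2 = 35.0).
Mode = β/(α+1) = 35.0/13.5 = 2.5926.
Mean = β/(α−1) = 35.0/11.5 = 3.0435.
The mean is pulled above the mode by the posterior's right skew.

MAP: 2.5926. Posterior mean: 3.0435.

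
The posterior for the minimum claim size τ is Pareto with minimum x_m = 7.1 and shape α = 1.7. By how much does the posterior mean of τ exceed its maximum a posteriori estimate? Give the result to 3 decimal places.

10.143

The Pareto density is strictly decreasing on [x_m, ∞), so the mode is x_m = 7.100.
Mean = α·x_m/(α−1) = 1.7·7.1/0.7 = 17.243.
Difference = 17.243 − 7.100 = 10.143.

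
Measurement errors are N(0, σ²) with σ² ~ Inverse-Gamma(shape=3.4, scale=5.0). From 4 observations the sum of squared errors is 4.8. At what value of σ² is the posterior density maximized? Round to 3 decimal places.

1.156

Posterior: Inverse-Gamma(shape = 3.4+4/2 = 5.4, scale = 5.0+4.8/2 = 7.4).
Mode = β/(α+1) = 7.4/6.4 = 1.156.
Mean = β/(α−1) = 7.4/4.4 = 1.682.
This is the posterior mode — the MAP estimate.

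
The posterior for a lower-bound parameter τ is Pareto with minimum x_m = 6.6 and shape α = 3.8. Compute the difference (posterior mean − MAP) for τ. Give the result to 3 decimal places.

The Pareto density is strictly decreasing on [x_m, ∞), so the mode is x_m = 6.600.
Mean = α·x_m/(α−1) = 3.8·6.6/2.8 = 8.957.
Difference = 8.957 − 6.600 = 2.357.

2.357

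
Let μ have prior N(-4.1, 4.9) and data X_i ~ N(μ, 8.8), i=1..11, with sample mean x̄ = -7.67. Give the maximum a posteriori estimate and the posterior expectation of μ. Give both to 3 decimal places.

Posterior for μ is Normal. Precision-weighted mean: (1/4.9·-4.1 + 11/8.8·-7.67) / (1/4.9 + 11/8.8) = -7.169.
A Normal posterior is symmetric, so mode = mean.

MAP = -7.169; posterior mean = -7.169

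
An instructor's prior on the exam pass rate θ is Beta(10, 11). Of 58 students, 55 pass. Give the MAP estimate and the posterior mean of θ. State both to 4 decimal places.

MAP: 0.8312. Posterior mean: 0.8228.

Posterior: Beta(10+55, 11+3) = Beta(65, 14).
Mode = (65−1)/(65+14−2) = 64/77 = 0.8312.
Mean = 65/(65+14) = 65/79 = 0.8228.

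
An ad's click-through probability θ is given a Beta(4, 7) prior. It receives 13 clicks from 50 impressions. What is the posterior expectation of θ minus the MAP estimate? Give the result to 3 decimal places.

Posterior: Beta(4+13, 7+37) = Beta(17, 44).
Mode = (17−1)/(17+44−2) = 16/59 = 0.271.
Mean = 17/(17+44) = 17/61 = 0.279.
Difference = 0.279 − 0.271 = 0.008.

0.008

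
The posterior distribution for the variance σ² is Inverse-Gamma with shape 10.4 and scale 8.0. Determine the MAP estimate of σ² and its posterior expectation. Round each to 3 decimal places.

MAP = 0.702, posterior mean = 0.851

Mode = β/(α+1) = 8.0/11.4 = 0.702.
Mean = β/(α−1) = 8.0/9.4 = 0.851.
Mean > mode: the posterior has a right tail.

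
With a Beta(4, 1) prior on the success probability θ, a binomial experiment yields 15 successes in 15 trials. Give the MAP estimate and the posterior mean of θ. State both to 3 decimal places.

Posterior: Beta(4+15, 1+0) = Beta(19, 1).
Since β = 1 ≤ 1 and α > 1, the Beta density is monotone increasing on [0,1]; the mode is at 1.
Mean = 19/(19+1) = 0.950.
The posterior is left-skewed, so the mode exceeds the mean.

MAP = 1.000, posterior mean = 0.950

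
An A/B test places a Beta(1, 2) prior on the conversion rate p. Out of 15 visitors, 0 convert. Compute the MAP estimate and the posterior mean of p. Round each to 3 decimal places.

Posterior: Beta(1+0, 2+15) = Beta(1, 17).
Since α = 1 ≤ 1 and β > 1, the Beta density is monotone decreasing on [0,1]; the mode is at 0.
Mean = 1/(1+17) = 0.056.
Right-skewed posterior ⇒ mode < mean.

MAP = 0.000, posterior mean = 0.056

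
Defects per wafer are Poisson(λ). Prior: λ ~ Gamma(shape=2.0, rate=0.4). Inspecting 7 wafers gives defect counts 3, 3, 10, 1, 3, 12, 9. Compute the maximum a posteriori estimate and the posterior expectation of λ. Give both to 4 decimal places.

Σ counts = 41. Posterior: Gamma(shape = 2.0+41 = 43.0, rate = 0.4+7 = 7.4).
Mode = (α−1)/β = 42.0/7.4 = 5.6757.
Mean = α/β = 43.0/7.4 = 5.8108.

MAP = 5.6757; posterior mean = 5.8108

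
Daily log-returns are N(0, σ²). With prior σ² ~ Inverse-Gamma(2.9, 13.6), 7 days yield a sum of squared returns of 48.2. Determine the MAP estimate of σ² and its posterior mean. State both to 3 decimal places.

σ²_MAP = 5.095, E[σ²|data] = 6.981

Posterior: Inverse-Gamma(shape = 2.9+7/2 = 6.4, scale = 13.6+48.2/2 = 37.7).
Mode = β/(α+1) = 37.7/7.4 = 5.095.
Mean = β/(α−1) = 37.7/5.4 = 6.981.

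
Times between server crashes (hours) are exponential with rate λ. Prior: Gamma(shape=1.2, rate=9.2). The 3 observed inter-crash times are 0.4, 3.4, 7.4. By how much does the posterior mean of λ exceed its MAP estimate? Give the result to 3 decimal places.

Σ times = 11.2. Posterior: Gamma(shape = 1.2+3 = 4.2, rate = 9.2+11.2 = 20.4).
Mode = (α−1)/β = 3.2/20.4 = 0.157.
Mean = α/β = 4.2/20.4 = 0.206.
Difference = 0.206 − 0.157 = 0.049.
Right-skewed posterior ⇒ mode < mean.

0.049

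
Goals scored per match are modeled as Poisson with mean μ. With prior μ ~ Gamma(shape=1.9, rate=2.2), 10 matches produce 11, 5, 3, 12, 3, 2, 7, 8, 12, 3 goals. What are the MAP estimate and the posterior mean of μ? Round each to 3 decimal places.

Σ counts = 66. Posterior: Gamma(shape = 1.9+66 = 67.9, rate = 2.2+10 = 12.2).
Mode = (α−1)/β = 66.9/12.2 = 5.484.
Mean = α/β = 67.9/12.2 = 5.566.

MAP = 5.484, posterior mean = 5.566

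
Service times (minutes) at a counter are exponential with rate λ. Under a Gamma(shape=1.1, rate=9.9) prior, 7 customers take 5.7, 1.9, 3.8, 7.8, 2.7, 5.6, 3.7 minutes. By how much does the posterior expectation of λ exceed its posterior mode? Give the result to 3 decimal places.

0.024

Σ times = 31.2. Posterior: Gamma(shape = 1.1+7 = 8.1, rate = 9.9+31.2 = 41.1).
Mode = (α−1)/β = 7.1/41.1 = 0.173.
Mean = α/β = 8.1/41.1 = 0.197.
Difference = 0.197 − 0.173 = 0.024.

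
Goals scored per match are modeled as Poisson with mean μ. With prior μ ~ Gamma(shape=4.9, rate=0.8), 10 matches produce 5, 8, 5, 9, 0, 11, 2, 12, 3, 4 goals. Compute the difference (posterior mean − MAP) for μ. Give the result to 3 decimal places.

0.093

Σ counts = 59. Posterior: Gamma(shape = 4.9+59 = 63.9, rate = 0.8+10 = 10.8).
Mode = (α−1)/β = 62.9/10.8 = 5.824.
Mean = α/β = 63.9/10.8 = 5.917.
Difference = 5.917 − 5.824 = 0.093.
The posterior is right-skewed, so the mean exceeds the mode.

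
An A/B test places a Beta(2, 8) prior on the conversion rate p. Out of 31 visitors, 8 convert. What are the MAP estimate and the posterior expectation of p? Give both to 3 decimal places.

MAP: 0.231. Posterior mean: 0.244.

Posterior: Beta(2+8, 8+23) = Beta(10, 31).
Mode = (10−1)/(10+31−2) = 9/39 = 0.231.
Mean = 10/(10+31) = 10/41 = 0.244.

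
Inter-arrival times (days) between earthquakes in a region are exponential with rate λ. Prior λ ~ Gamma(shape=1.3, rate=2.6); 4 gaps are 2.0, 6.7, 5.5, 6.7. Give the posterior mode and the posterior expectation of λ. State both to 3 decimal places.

MAP = 0.183, posterior mean = 0.226

Σ times = 20.9. Posterior: Gamma(shape = 1.3+4 = 5.3, rate = 2.6+20.9 = 23.5).
Mode = (α−1)/β = 4.3/23.5 = 0.183.
Mean = α/β = 5.3/23.5 = 0.226.
The mean is pulled above the mode by the posterior's right skew.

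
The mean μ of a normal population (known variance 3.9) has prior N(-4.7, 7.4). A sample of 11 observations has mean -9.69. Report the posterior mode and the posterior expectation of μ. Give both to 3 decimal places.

MAP: -9.462. Posterior mean: -9.462.

Posterior for μ is Normal. Precision-weighted mean: (1/7.4·-4.7 + 11/3.9·-9.69) / (1/7.4 + 11/3.9) = -9.462.
A Normal posterior is symmetric, so mode = mean.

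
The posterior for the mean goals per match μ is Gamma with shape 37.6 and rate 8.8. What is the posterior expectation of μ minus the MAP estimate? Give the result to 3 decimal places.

Mode = (α−1)/β = 36.6/8.8 = 4.159.
Mean = α/β = 37.6/8.8 = 4.273.
Difference = 4.273 − 4.159 = 0.114.
The posterior is right-skewed, so the mean exceeds the mode.

0.114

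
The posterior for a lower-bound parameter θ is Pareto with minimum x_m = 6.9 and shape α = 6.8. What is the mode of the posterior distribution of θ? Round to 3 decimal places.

The Pareto density is strictly decreasing on [x_m, ∞), so the mode is x_m = 6.900.
Mean = α·x_m/(α−1) = 6.8·6.9/5.8 = 8.090.
This is the posterior mode — the MAP estimate.

6.900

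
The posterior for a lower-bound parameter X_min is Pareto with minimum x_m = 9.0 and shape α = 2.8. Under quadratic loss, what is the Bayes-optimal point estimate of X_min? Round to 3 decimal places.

14.000

The Pareto density is strictly decreasing on [x_m, ∞), so the mode is x_m = 9.000.
Mean = α·x_m/(α−1) = 2.8·9.0/1.8 = 14.000.
Quadratic loss ⇒ the optimal estimator is the posterior mean.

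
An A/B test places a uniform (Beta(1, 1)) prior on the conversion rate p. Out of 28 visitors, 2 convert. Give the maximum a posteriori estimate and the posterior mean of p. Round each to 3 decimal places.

Posterior: Beta(1+2, 1+26) = Beta(3, 27).
Mode = (3−1)/(3+27−2) = 2/28 = 0.071.
With a flat prior the MAP equals the MLE, 2/28.
Mean = 3/(3+27) = 3/30 = 0.100.
Mean > mode: the posterior has a right tail.

p_MAP = 0.071, E[p|data] = 0.100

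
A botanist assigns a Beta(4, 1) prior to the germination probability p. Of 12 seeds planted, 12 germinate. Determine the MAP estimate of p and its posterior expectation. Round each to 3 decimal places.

MAP estimate = 1.000, posterior expectation = 0.941

Posterior: Beta(4+12, 1+0) = Beta(16, 1).
Since β = 1 ≤ 1 and α > 1, the Beta density is monotone increasing on [0,1]; the mode is at 1.
Mean = 16/(16+1) = 0.941.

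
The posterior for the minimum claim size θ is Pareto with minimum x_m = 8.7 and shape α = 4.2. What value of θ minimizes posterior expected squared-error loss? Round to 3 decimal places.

The Pareto density is strictly decreasing on [x_m, ∞), so the mode is x_m = 8.700.
Mean = α·x_m/(α−1) = 4.2·8.7/3.2 = 11.419.
Squared-error loss ⇒ the optimal estimator is the posterior mean.

11.419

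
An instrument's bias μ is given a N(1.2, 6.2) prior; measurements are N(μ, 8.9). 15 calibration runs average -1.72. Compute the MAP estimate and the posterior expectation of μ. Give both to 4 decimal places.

MAP = -1.4650; posterior mean = -1.4650

Posterior for μ is Normal. Precision-weighted mean: (1/6.2·1.2 + 15/8.9·-1.72) / (1/6.2 + 15/8.9) = -1.4650.
A Normal posterior is symmetric, so mode = mean.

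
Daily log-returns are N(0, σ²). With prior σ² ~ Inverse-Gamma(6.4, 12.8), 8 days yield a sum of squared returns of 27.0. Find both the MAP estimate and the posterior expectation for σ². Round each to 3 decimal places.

MAP: 2.307. Posterior mean: 2.798.

Posterior: Inverse-Gamma(shape = 6.4+8/2 = 10.4, scale = 12.8+27.0/2 = 26.3).
Mode = β/(α+1) = 26.3/11.4 = 2.307.
Mean = β/(α−1) = 26.3/9.4 = 2.798.
Mean > mode: the posterior has a right tail.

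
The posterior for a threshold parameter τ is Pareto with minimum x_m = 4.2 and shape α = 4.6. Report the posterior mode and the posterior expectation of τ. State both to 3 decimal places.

τ_MAP = 4.200, E[τ|data] = 5.367

The Pareto density is strictly decreasing on [x_m, ∞), so the mode is x_m = 4.200.
Mean = α·x_m/(α−1) = 4.6·4.2/3.6 = 5.367.
Mean > mode: the posterior has a right tail.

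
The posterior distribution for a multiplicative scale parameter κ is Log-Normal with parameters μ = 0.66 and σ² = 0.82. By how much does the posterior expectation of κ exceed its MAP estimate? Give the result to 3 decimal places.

Mode = exp(μ − σ²) = exp(-0.16) = 0.852.
Mean = exp(μ + σ²/2) = exp(1.070) = 2.915.
Difference = 2.915 − 0.852 = 2.063.

2.063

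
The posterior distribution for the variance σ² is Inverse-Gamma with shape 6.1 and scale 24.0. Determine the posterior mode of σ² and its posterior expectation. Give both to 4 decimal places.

MAP = 3.3803, posterior mean = 4.7059

Mode = β/(α+1) = 24.0/7.1 = 3.3803.
Mean = β/(α−1) = 24.0/5.1 = 4.7059.
The mean is pulled above the mode by the posterior's right skew.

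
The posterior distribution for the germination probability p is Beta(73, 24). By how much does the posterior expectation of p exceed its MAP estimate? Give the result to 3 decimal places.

-0.005

Mode = (73−1)/(73+24−2) = 72/95 = 0.758.
Mean = 73/(73+24) = 73/97 = 0.753.
Difference = 0.753 − 0.758 = -0.005.
The posterior is left-skewed, so the mode exceeds the mean.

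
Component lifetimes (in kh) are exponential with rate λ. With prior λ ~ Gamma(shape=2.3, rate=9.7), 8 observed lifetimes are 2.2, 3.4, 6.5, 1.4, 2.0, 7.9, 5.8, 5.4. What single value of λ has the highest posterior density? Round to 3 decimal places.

Σ times = 34.6. Posterior: Gamma(shape = 2.3+8 = 10.3, rate = 9.7+34.6 = 44.3).
Mode = (α−1)/β = 9.3/44.3 = 0.210.
Mean = α/β = 10.3/44.3 = 0.233.
This is the posterior mode — the MAP estimate.

0.210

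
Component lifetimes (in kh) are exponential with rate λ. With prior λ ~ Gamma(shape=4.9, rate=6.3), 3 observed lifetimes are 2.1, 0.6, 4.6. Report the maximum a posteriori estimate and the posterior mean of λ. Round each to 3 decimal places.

Σ times = 7.3. Posterior: Gamma(shape = 4.9+3 = 7.9, rate = 6.3+7.3 = 13.6).
Mode = (α−1)/β = 6.9/13.6 = 0.507.
Mean = α/β = 7.9/13.6 = 0.581.
Right-skewed posterior ⇒ mode < mean.

maximum a posteriori estimate = 0.507, posterior mean = 0.581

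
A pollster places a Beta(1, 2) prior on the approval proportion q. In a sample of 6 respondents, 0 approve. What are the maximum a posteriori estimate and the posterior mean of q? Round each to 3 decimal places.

Posterior: Beta(1+0, 2+6) = Beta(1, 8).
Since α = 1 ≤ 1 and β > 1, the Beta density is monotone decreasing on [0,1]; the mode is at 0.
Mean = 1/(1+8) = 0.111.
The mean is pulled above the mode by the posterior's right skew.

MAP = 0.000, posterior mean = 0.111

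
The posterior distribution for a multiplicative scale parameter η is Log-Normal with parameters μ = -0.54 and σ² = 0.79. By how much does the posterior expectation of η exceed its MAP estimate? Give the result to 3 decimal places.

Mode = exp(μ − σ²) = exp(-1.33) = 0.264.
Mean = exp(μ + σ²/2) = exp(-0.145) = 0.865.
Difference = 0.865 − 0.264 = 0.601.
Right-skewed posterior ⇒ mode < mean.

0.601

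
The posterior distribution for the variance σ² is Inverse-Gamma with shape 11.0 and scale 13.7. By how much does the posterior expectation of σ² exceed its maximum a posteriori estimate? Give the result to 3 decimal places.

0.228

Mode = β/(α+1) = 13.7/12.0 = 1.142.
Mean = β/(α−1) = 13.7/10.0 = 1.370.
Difference = 1.370 − 1.142 = 0.228.
The mean is pulled above the mode by the posterior's right skew.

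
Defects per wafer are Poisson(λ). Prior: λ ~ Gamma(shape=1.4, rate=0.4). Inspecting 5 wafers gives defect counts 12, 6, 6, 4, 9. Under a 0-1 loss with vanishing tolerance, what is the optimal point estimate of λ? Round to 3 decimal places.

6.926

Σ counts = 37. Posterior: Gamma(shape = 1.4+37 = 38.4, rate = 0.4+5 = 5.4).
Mode = (α−1)/β = 37.4/5.4 = 6.926.
Mean = α/β = 38.4/5.4 = 7.111.
This is the posterior mode — the MAP estimate.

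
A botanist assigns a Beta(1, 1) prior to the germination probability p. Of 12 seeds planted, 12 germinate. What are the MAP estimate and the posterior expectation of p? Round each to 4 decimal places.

MAP: 1.0000. Posterior mean: 0.9286.

Posterior: Beta(1+12, 1+0) = Beta(13, 1).
Since β = 1 ≤ 1 and α > 1, the Beta density is monotone increasing on [0,1]; the mode is at 1.
Mean = 13/(13+1) = 0.9286.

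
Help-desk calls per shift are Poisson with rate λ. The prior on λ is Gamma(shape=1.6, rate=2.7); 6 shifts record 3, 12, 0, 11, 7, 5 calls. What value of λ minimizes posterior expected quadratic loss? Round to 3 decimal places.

Σ counts = 38. Posterior: Gamma(shape = 1.6+38 = 39.6, rate = 2.7+6 = 8.7).
Mode = (α−1)/β = 38.6/8.7 = 4.437.
Mean = α/β = 39.6/8.7 = 4.552.
Quadratic loss ⇒ the optimal estimator is the posterior mean.

4.552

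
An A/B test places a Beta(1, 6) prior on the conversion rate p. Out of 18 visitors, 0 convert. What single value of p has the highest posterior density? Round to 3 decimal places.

0.000

Posterior: Beta(1+0, 6+18) = Beta(1, 24).
Since α = 1 ≤ 1 and β > 1, the Beta density is monotone decreasing on [0,1]; the mode is at 0.
Mean = 1/(1+24) = 0.040.
This is the posterior mode — the MAP estimate.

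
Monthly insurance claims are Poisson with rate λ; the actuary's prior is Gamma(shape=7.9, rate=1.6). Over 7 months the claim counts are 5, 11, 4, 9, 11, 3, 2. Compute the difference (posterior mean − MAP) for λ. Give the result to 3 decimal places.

Σ counts = 45. Posterior: Gamma(shape = 7.9+45 = 52.9, rate = 1.6+7 = 8.6).
Mode = (α−1)/β = 51.9/8.6 = 6.035.
Mean = α/β = 52.9/8.6 = 6.151.
Difference = 6.151 − 6.035 = 0.116.

0.116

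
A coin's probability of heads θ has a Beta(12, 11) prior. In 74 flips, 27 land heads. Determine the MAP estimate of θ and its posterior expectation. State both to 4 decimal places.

MAP: 0.4000. Posterior mean: 0.4021.

Posterior: Beta(12+27, 11+47) = Beta(39, 58).
Mode = (39−1)/(39+58−2) = 38/95 = 0.4000.
Mean = 39/(39+58) = 39/97 = 0.4021.
Mean > mode: the posterior has a right tail.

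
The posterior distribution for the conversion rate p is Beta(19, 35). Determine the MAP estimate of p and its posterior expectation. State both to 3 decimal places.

MAP = 0.346; posterior mean = 0.352

Mode = (19−1)/(19+35−2) = 18/52 = 0.346.
Mean = 19/(19+35) = 19/54 = 0.352.
The posterior is right-skewed, so the mean exceeds the mode.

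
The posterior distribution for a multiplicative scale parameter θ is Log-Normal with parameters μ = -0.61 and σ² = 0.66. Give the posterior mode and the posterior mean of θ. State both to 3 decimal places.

MAP: 0.281. Posterior mean: 0.756.

Mode = exp(μ − σ²) = exp(-1.27) = 0.281.
Mean = exp(μ + σ²/2) = exp(-0.280) = 0.756.
The posterior is right-skewed, so the mean exceeds the mode.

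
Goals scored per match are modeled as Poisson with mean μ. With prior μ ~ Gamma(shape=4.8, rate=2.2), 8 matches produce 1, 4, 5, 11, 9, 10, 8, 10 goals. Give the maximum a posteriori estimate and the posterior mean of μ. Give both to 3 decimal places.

maximum a posteriori estimate = 6.059, posterior mean = 6.157

Σ counts = 58. Posterior: Gamma(shape = 4.8+58 = 62.8, rate = 2.2+8 = 10.2).
Mode = (α−1)/β = 61.8/10.2 = 6.059.
Mean = α/β = 62.8/10.2 = 6.157.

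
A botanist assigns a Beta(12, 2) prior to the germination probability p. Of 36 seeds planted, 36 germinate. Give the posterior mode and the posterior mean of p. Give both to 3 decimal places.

Posterior: Beta(12+36, 2+0) = Beta(48, 2).
Mode = (48−1)/(48+2−2) = 47/48 = 0.979.
Mean = 48/(48+2) = 48/50 = 0.960.

posterior mode = 0.979, posterior mean = 0.960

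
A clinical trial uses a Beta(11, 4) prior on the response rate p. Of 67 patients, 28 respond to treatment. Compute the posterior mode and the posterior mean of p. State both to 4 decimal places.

MAP = 0.4750, posterior mean = 0.4756

Posterior: Beta(11+28, 4+39) = Beta(39, 43).
Mode = (39−1)/(39+43−2) = 38/80 = 0.4750.
Mean = 39/(39+43) = 39/82 = 0.4756.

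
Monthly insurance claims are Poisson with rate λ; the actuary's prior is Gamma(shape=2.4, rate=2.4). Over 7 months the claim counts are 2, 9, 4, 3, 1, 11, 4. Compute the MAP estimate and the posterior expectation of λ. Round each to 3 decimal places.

Σ counts = 34. Posterior: Gamma(shape = 2.4+34 = 36.4, rate = 2.4+7 = 9.4).
Mode = (α−1)/β = 35.4/9.4 = 3.766.
Mean = α/β = 36.4/9.4 = 3.872.

MAP estimate = 3.766, posterior expectation = 3.872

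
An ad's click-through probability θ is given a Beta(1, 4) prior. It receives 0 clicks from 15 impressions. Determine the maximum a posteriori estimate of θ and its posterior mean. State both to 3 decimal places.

MAP = 0.000; posterior mean = 0.050

Posterior: Beta(1+0, 4+15) = Beta(1, 19).
Since α = 1 ≤ 1 and β > 1, the Beta density is monotone decreasing on [0,1]; the mode is at 0.
Mean = 1/(1+19) = 0.050.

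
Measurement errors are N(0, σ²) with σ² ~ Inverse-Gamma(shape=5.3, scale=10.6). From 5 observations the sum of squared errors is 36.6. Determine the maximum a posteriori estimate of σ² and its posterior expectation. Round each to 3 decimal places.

MAP: 3.284. Posterior mean: 4.250.

Posterior: Inverse-Gamma(shape = 5.3+5/2 = 7.8, scale = 10.6+36.6/2 = 28.9).
Mode = β/(α+1) = 28.9/8.8 = 3.284.
Mean = β/(α−1) = 28.9/6.8 = 4.250.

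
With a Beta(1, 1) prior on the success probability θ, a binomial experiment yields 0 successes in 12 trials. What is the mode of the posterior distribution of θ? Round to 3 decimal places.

Posterior: Beta(1+0, 1+12) = Beta(1, 13).
Since α = 1 ≤ 1 and β > 1, the Beta density is monotone decreasing on [0,1]; the mode is at 0.
Mean = 1/(1+13) = 0.071.
This is the posterior mode — the MAP estimate.

0.000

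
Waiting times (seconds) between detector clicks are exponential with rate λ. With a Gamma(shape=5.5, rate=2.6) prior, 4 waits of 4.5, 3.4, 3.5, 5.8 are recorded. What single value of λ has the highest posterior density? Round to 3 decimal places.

Σ times = 17.2. Posterior: Gamma(shape = 5.5+4 = 9.5, rate = 2.6+17.2 = 19.8).
Mode = (α−1)/β = 8.5/19.8 = 0.429.
Mean = α/β = 9.5/19.8 = 0.480.
This is the posterior mode — the MAP estimate.

0.429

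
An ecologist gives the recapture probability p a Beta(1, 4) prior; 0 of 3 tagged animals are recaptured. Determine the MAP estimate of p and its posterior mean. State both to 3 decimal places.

MAP: 0.000. Posterior mean: 0.125.

Posterior: Beta(1+0, 4+3) = Beta(1, 7).
Since α = 1 ≤ 1 and β > 1, the Beta density is monotone decreasing on [0,1]; the mode is at 0.
Mean = 1/(1+7) = 0.125.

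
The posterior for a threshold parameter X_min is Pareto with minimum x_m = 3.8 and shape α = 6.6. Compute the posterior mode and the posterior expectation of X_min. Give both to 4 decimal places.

The Pareto density is strictly decreasing on [x_m, ∞), so the mode is x_m = 3.8000.
Mean = α·x_m/(α−1) = 6.6·3.8/5.6 = 4.4786.
The mean is pulled above the mode by the posterior's right skew.

X_min_MAP = 3.8000, E[X_min|data] = 4.4786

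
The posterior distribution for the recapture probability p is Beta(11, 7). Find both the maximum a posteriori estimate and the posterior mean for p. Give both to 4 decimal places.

MAP = 0.6250, posterior mean = 0.6111

Mode = (11−1)/(11+7−2) = 10/16 = 0.6250.
Mean = 11/(11+7) = 11/18 = 0.6111.
Left-skewed posterior ⇒ mean < mode.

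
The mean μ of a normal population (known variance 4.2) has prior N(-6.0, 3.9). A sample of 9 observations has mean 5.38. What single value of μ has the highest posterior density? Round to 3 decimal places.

4.164

Posterior for μ is Normal. Precision-weighted mean: (1/3.9·-6.0 + 9/4.2·5.38) / (1/3.9 + 9/4.2) = 4.164.
A Normal posterior is symmetric, so mode = mean.
This is the posterior mode — the MAP estimate.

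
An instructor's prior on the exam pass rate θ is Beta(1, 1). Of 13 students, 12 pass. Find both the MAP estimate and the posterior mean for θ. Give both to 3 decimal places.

Posterior: Beta(1+12, 1+1) = Beta(13, 2).
Mode = (13−1)/(13+2−2) = 12/13 = 0.923.
With a flat prior the MAP equals the MLE, 12/13.
Mean = 13/(13+2) = 13/15 = 0.867.

MAP estimate = 0.923, posterior mean = 0.867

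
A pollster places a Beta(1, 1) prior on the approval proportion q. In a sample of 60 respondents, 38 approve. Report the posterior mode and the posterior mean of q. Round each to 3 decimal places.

Posterior: Beta(1+38, 1+22) = Beta(39, 23).
Mode = (39−1)/(39+23−2) = 38/60 = 0.633.
With a flat prior the MAP equals the MLE, 38/60.
Mean = 39/(39+23) = 39/62 = 0.629.
Left-skewed posterior ⇒ mean < mode.

q_MAP = 0.633, E[q|data] = 0.629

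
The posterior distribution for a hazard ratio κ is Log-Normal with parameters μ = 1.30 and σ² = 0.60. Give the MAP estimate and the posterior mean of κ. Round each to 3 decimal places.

κ_MAP = 2.014, E[κ|data] = 4.953

Mode = exp(μ − σ²) = exp(0.70) = 2.014.
Mean = exp(μ + σ²/2) = exp(1.600) = 4.953.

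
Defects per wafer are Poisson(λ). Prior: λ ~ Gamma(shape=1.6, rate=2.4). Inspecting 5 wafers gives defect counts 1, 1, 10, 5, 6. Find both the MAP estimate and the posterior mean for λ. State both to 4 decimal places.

Σ counts = 23. Posterior: Gamma(shape = 1.6+23 = 24.6, rate = 2.4+5 = 7.4).
Mode = (α−1)/β = 23.6/7.4 = 3.1892.
Mean = α/β = 24.6/7.4 = 3.3243.
The mean is pulled above the mode by the posterior's right skew.

MAP = 3.1892, posterior mean = 3.3243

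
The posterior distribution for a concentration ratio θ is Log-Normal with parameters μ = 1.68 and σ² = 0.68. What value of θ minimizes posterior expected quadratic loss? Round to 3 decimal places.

7.538

Mode = exp(μ − σ²) = exp(1.00) = 2.718.
Mean = exp(μ + σ²/2) = exp(2.020) = 7.538.
Quadratic loss ⇒ the optimal estimator is the posterior mean.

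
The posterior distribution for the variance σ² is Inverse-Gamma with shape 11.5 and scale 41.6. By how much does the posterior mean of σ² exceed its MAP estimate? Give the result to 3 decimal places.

0.634

Mode = β/(α+1) = 41.6/12.5 = 3.328.
Mean = β/(α−1) = 41.6/10.5 = 3.962.
Difference = 3.962 − 3.328 = 0.634.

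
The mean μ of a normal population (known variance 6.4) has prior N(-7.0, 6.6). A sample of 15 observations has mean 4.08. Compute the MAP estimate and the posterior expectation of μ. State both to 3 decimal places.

MAP estimate = 3.407, posterior expectation = 3.407

Posterior for μ is Normal. Precision-weighted mean: (1/6.6·-7.0 + 15/6.4·4.08) / (1/6.6 + 15/6.4) = 3.407.
A Normal posterior is symmetric, so mode = mean.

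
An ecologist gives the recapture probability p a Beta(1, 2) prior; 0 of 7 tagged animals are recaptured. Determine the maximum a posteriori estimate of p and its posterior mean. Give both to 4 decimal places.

Posterior: Beta(1+0, 2+7) = Beta(1, 9).
Since α = 1 ≤ 1 and β > 1, the Beta density is monotone decreasing on [0,1]; the mode is at 0.
Mean = 1/(1+9) = 0.1000.

MAP: 0.0000. Posterior mean: 0.1000.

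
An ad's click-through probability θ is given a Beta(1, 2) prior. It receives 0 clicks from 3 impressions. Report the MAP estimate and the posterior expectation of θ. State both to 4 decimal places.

MAP estimate = 0.0000, posterior expectation = 0.1667

Posterior: Beta(1+0, 2+3) = Beta(1, 5).
Since α = 1 ≤ 1 and β > 1, the Beta density is monotone decreasing on [0,1]; the mode is at 0.
Mean = 1/(1+5) = 0.1667.
The mean is pulled above the mode by the posterior's right skew.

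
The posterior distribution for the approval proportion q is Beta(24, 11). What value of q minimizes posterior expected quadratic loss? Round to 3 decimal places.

0.686

Mode = (24−1)/(24+11−2) = 23/33 = 0.697.
Mean = 24/(24+11) = 24/35 = 0.686.
Quadratic loss ⇒ the optimal estimator is the posterior mean.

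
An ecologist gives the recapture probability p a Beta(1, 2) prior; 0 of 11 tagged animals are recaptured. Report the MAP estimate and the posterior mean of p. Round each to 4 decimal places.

MAP estimate = 0.0000, posterior mean = 0.0714

Posterior: Beta(1+0, 2+11) = Beta(1, 13).
Since α = 1 ≤ 1 and β > 1, the Beta density is monotone decreasing on [0,1]; the mode is at 0.
Mean = 1/(1+13) = 0.0714.
The mean is pulled above the mode by the posterior's right skew.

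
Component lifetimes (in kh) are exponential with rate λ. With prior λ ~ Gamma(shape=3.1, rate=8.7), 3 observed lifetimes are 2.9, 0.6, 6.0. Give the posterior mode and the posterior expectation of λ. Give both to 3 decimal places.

MAP = 0.280; posterior mean = 0.335

Σ times = 9.5. Posterior: Gamma(shape = 3.1+3 = 6.1, rate = 8.7+9.5 = 18.2).
Mode = (α−1)/β = 5.1/18.2 = 0.280.
Mean = α/β = 6.1/18.2 = 0.335.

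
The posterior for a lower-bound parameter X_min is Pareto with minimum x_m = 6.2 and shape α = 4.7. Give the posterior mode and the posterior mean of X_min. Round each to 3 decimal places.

The Pareto density is strictly decreasing on [x_m, ∞), so the mode is x_m = 6.200.
Mean = α·x_m/(α−1) = 4.7·6.2/3.7 = 7.876.
Right-skewed posterior ⇒ mode < mean.

MAP: 6.200. Posterior mean: 7.876.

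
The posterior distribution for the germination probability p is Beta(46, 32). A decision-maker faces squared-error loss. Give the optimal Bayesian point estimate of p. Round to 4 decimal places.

Mode = (46−1)/(46+32−2) = 45/76 = 0.5921.
Mean = 46/(46+32) = 46/78 = 0.5897.
Squared-error loss ⇒ the optimal estimator is the posterior mean.

0.5897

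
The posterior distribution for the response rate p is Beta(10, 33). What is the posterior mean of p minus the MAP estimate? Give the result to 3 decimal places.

Mode = (10−1)/(10+33−2) = 9/41 = 0.220.
Mean = 10/(10+33) = 10/43 = 0.233.
Difference = 0.233 − 0.220 = 0.013.
The posterior is right-skewed, so the mean exceeds the mode.

0.013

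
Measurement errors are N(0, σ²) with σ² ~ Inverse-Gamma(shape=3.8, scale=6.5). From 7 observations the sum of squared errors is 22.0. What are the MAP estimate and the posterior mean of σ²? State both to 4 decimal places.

Posterior: Inverse-Gamma(shape = 3.8+7/2 = 7.3, scale = 6.5+22.0/2 = 17.5).
Mode = β/(α+1) = 17.5/8.3 = 2.1084.
Mean = β/(α−1) = 17.5/6.3 = 2.7778.

σ²_MAP = 2.1084, E[σ²|data] = 2.7778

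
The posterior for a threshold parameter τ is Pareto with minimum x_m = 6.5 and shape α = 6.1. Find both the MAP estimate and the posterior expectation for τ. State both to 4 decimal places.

MAP estimate = 6.5000, posterior expectation = 7.7745

The Pareto density is strictly decreasing on [x_m, ∞), so the mode is x_m = 6.5000.
Mean = α·x_m/(α−1) = 6.1·6.5/5.1 = 7.7745.
The posterior is right-skewed, so the mean exceeds the mode.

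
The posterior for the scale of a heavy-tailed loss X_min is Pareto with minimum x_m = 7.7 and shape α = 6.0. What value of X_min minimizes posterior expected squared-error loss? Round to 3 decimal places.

9.240

The Pareto density is strictly decreasing on [x_m, ∞), so the mode is x_m = 7.700.
Mean = α·x_m/(α−1) = 6.0·7.7/5.0 = 9.240.
Squared-error loss ⇒ the optimal estimator is the posterior mean.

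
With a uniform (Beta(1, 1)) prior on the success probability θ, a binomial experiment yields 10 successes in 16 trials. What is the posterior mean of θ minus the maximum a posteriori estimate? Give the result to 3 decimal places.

Posterior: Beta(1+10, 1+6) = Beta(11, 7).
Mode = (11−1)/(11+7−2) = 10/16 = 0.625.
With a flat prior the MAP equals the MLE, 10/16.
Mean = 11/(11+7) = 11/18 = 0.611.
Difference = 0.611 − 0.625 = -0.014.

-0.014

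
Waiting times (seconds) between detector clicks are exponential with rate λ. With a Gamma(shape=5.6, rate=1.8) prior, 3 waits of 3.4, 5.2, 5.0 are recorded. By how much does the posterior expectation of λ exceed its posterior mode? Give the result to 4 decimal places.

Σ times = 13.6. Posterior: Gamma(shape = 5.6+3 = 8.6, rate = 1.8+13.6 = 15.4).
Mode = (α−1)/β = 7.6/15.4 = 0.4935.
Mean = α/β = 8.6/15.4 = 0.5584.
Difference = 0.5584 − 0.4935 = 0.0649.
Mean > mode: the posterior has a right tail.

0.0649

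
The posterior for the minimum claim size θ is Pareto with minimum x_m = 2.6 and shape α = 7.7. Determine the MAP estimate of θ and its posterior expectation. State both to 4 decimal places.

The Pareto density is strictly decreasing on [x_m, ∞), so the mode is x_m = 2.6000.
Mean = α·x_m/(α−1) = 7.7·2.6/6.7 = 2.9881.
The posterior is right-skewed, so the mean exceeds the mode.

MAP estimate = 2.6000, posterior expectation = 2.9881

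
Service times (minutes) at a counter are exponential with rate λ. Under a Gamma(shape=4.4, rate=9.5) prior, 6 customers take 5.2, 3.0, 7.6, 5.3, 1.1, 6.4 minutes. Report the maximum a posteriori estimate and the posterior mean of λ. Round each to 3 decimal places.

λ_MAP = 0.247, E[λ|data] = 0.273

Σ times = 28.6. Posterior: Gamma(shape = 4.4+6 = 10.4, rate = 9.5+28.6 = 38.1).
Mode = (α−1)/β = 9.4/38.1 = 0.247.
Mean = α/β = 10.4/38.1 = 0.273.
The posterior is right-skewed, so the mean exceeds the mode.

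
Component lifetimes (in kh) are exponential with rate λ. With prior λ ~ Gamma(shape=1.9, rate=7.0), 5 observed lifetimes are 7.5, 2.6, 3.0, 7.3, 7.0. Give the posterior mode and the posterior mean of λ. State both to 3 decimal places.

Σ times = 27.4. Posterior: Gamma(shape = 1.9+5 = 6.9, rate = 7.0+27.4 = 34.4).
Mode = (α−1)/β = 5.9/34.4 = 0.172.
Mean = α/β = 6.9/34.4 = 0.201.
The mean is pulled above the mode by the posterior's right skew.

posterior mode = 0.172, posterior mean = 0.201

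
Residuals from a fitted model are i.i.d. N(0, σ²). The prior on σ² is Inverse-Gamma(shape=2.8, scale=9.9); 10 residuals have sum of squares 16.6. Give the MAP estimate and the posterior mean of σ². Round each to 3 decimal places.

Posterior: Inverse-Gamma(shape = 2.8+10/2 = 7.8, scale = 9.9+16.6/2 = 18.2).
Mode = β/(α+1) = 18.2/8.8 = 2.068.
Mean = β/(α−1) = 18.2/6.8 = 2.676.
The posterior is right-skewed, so the mean exceeds the mode.

MAP: 2.068. Posterior mean: 2.676.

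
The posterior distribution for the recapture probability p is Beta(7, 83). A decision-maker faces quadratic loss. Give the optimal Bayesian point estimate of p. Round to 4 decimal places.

0.0778

Mode = (7−1)/(7+83−2) = 6/88 = 0.0682.
Mean = 7/(7+83) = 7/90 = 0.0778.
Quadratic loss ⇒ the optimal estimator is the posterior mean.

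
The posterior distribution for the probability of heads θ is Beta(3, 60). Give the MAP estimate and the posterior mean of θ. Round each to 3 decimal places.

Mode = (3−1)/(3+60−2) = 2/61 = 0.033.
Mean = 3/(3+60) = 3/63 = 0.048.
The mean is pulled above the mode by the posterior's right skew.

θ_MAP = 0.033, E[θ|data] = 0.048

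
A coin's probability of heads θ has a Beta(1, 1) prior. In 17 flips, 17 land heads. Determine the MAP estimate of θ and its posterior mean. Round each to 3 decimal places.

Posterior: Beta(1+17, 1+0) = Beta(18, 1).
Since β = 1 ≤ 1 and α > 1, the Beta density is monotone increasing on [0,1]; the mode is at 1.
Mean = 18/(18+1) = 0.947.
The posterior is left-skewed, so the mode exceeds the mean.

MAP = 1.000, posterior mean = 0.947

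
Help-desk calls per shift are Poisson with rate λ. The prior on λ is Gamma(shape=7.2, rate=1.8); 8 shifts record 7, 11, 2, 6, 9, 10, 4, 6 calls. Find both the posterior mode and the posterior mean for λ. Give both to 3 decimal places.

λ_MAP = 6.245, E[λ|data] = 6.347

Σ counts = 55. Posterior: Gamma(shape = 7.2+55 = 62.2, rate = 1.8+8 = 9.8).
Mode = (α−1)/β = 61.2/9.8 = 6.245.
Mean = α/β = 62.2/9.8 = 6.347.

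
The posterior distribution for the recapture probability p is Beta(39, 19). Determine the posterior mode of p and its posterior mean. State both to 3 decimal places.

MAP = 0.679, posterior mean = 0.672

Mode = (39−1)/(39+19−2) = 38/56 = 0.679.
Mean = 39/(39+19) = 39/58 = 0.672.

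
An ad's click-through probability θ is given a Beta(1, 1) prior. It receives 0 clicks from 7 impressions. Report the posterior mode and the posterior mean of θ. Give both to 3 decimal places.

Posterior: Beta(1+0, 1+7) = Beta(1, 8).
Since α = 1 ≤ 1 and β > 1, the Beta density is monotone decreasing on [0,1]; the mode is at 0.
Mean = 1/(1+8) = 0.111.

MAP = 0.000; posterior mean = 0.111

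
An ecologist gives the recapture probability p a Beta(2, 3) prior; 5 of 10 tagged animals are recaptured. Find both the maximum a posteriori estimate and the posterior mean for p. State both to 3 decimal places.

maximum a posteriori estimate = 0.462, posterior mean = 0.467

Posterior: Beta(2+5, 3+5) = Beta(7, 8).
Mode = (7−1)/(7+8−2) = 6/13 = 0.462.
Mean = 7/(7+8) = 7/15 = 0.467.
The posterior is right-skewed, so the mean exceeds the mode.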